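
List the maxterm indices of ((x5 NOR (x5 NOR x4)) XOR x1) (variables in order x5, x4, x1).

ΠM(0, 3, 4, 6) = (x5 OR x4 OR x1) AND (x5 OR NOT x4 OR NOT x1) AND (NOT x5 OR x4 OR x1) AND (NOT x5 OR NOT x4 OR x1)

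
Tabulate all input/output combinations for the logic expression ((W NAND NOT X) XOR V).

X | V | W | Output
------------------
0 | 0 | 0 | 1
0 | 0 | 1 | 0
0 | 1 | 0 | 0
0 | 1 | 1 | 1
1 | 0 | 0 | 1
1 | 0 | 1 | 1
1 | 1 | 0 | 0
1 | 1 | 1 | 0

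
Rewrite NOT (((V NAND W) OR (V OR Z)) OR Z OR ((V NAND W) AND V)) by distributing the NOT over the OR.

NOT ((V NAND W) OR (V OR Z)) AND NOT Z AND NOT ((V NAND W) AND V)
De Morgan's: NOT(OR of terms) = AND of negations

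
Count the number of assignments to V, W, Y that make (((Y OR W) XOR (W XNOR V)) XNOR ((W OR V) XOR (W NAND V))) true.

Satisfying assignments: (0,0,0), (1,0,0)
Count: 2 out of 8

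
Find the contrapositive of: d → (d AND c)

Contrapositive: NOT (d AND c) → NOT d
Note: A statement and its contrapositive are logically equivalent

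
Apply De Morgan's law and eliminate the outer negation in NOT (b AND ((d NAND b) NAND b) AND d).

NOT b OR NOT ((d NAND b) NAND b) OR NOT d
De Morgan's: NOT(AND of terms) = OR of negations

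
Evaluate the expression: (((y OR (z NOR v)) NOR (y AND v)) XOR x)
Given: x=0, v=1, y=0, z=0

Substituting: (((0 OR (0 NOR 1)) NOR (0 AND 1)) XOR 0)
= 1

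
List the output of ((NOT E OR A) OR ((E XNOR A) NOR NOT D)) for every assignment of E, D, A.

E | D | A | Output
------------------
0 | 0 | 0 | 1
0 | 0 | 1 | 1
0 | 1 | 0 | 1
0 | 1 | 1 | 1
1 | 0 | 0 | 0
1 | 0 | 1 | 1
1 | 1 | 0 | 1
1 | 1 | 1 | 1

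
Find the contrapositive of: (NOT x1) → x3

Contrapositive: NOT x3 → x1
Note: A statement and its contrapositive are logically equivalent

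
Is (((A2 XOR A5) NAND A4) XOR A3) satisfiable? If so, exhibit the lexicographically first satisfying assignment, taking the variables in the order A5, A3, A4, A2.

A5=0, A3=0, A4=0, A2=0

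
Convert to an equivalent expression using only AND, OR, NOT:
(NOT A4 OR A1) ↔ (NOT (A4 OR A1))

((NOT A4 OR A1) AND (NOT (A4 OR A1))) OR (NOT (NOT A4 OR A1) AND (A4 OR A1))
(Biconditional = both true or both false)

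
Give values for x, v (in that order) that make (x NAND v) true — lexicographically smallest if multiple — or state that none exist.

x=0, v=0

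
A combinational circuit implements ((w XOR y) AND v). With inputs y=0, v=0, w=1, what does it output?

Substituting: ((1 XOR 0) AND 0)
= 0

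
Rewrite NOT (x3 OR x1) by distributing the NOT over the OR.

NOT x3 AND NOT x1
De Morgan's: NOT(OR of terms) = AND of negations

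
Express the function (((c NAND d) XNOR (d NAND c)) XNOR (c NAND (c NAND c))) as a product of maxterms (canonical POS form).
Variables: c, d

ΠM() = TRUE (no maxterms)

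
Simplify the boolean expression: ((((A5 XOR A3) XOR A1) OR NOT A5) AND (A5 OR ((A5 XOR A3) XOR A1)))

By distribution ((E OR v) AND (E OR NOT v) = E):
= ((A5 XOR A3) XOR A1)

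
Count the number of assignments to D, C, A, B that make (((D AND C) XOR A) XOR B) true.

Satisfying assignments: (0,0,0,1), (0,0,1,0), (0,1,0,1), (0,1,1,0), (1,0,0,1), (1,0,1,0), (1,1,0,0), (1,1,1,1)
Count: 8 out of 16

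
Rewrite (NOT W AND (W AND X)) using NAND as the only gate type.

(((W NAND W) NAND ((W NAND X) NAND (W NAND X))) NAND ((W NAND W) NAND ((W NAND X) NAND (W NAND X))))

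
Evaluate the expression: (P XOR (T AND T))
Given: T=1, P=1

Substituting: (1 XOR (1 AND 1))
= 0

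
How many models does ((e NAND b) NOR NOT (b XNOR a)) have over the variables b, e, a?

Satisfying assignments: (1,1,1)
Count: 1 out of 8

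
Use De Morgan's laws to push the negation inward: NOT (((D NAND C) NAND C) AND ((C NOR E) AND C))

NOT ((D NAND C) NAND C) OR NOT ((C NOR E) AND C)
De Morgan's: NOT(AND of terms) = OR of negations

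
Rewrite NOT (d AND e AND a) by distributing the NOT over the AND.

NOT d OR NOT e OR NOT a
De Morgan's: NOT(AND of terms) = OR of negations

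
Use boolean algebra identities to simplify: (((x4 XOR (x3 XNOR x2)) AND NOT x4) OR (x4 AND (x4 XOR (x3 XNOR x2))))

By distribution ((E AND v) OR (E AND NOT v) = E):
= (x4 XOR (x3 XNOR x2))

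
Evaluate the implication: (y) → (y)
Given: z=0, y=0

Antecedent (y) = 0; consequent (y) = 0.
0 → 0 = 1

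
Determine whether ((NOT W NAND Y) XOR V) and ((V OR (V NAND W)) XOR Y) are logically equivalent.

No. Counterexample: with Y=0, V=1, W=0, Expression 1 = 0 but Expression 2 = 1.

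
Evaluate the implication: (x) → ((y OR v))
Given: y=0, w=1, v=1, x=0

Antecedent (x) = 0; consequent ((y OR v)) = 1.
0 → 1 = 1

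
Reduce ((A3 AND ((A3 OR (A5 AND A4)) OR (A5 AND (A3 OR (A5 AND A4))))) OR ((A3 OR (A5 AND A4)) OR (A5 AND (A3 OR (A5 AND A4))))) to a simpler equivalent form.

By absorption (E OR (E AND v) = E) then absorption (E OR (E AND v) = E):
= (A3 OR (A5 AND A4))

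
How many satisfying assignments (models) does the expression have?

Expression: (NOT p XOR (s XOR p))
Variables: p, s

Satisfying assignments: (0,0), (1,0)
Count: 2 out of 4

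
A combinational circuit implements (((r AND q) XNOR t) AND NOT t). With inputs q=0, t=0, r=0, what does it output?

Substituting: (((0 AND 0) XNOR 0) AND NOT 0)
= 1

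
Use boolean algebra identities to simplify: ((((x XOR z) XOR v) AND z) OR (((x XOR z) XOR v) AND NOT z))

By distribution ((E AND v) OR (E AND NOT v) = E):
= ((x XOR z) XOR v)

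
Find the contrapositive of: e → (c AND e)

Contrapositive: NOT (c AND e) → NOT e
Note: A statement and its contrapositive are logically equivalent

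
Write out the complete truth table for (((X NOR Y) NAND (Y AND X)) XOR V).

X | Y | V | Output
------------------
0 | 0 | 0 | 1
0 | 0 | 1 | 0
0 | 1 | 0 | 1
0 | 1 | 1 | 0
1 | 0 | 0 | 1
1 | 0 | 1 | 0
1 | 1 | 0 | 1
1 | 1 | 1 | 0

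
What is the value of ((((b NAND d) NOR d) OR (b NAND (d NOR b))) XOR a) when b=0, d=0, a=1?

Substituting: ((((0 NAND 0) NOR 0) OR (0 NAND (0 NOR 0))) XOR 1)
= 0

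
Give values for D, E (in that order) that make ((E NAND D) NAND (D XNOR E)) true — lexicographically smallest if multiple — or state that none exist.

D=0, E=1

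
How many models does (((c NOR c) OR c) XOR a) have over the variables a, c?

Satisfying assignments: (0,0), (0,1)
Count: 2 out of 4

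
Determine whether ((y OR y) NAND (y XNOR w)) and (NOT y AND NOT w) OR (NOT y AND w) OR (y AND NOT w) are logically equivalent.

Yes, they are equivalent — the two output columns agree on all 4 assignments:
y | w | Expression 1 | Expression 2
-----------------------------------
0 | 0 | 1 | 1
0 | 1 | 1 | 1
1 | 0 | 1 | 1
1 | 1 | 0 | 0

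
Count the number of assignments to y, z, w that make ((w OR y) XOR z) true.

Satisfying assignments: (0,0,1), (0,1,0), (1,0,0), (1,0,1)
Count: 4 out of 8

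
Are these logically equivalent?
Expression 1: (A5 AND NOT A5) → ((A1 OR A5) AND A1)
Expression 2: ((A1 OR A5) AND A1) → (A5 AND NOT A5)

No, Converse is not equivalent to original (counterexample: A3=0, A5=0, A1=1)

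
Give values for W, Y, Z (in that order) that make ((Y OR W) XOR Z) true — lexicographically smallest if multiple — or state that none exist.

W=0, Y=0, Z=1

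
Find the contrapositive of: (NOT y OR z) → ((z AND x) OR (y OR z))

Contrapositive: NOT ((z AND x) OR (y OR z)) → NOT (NOT y OR z)
Note: A statement and its contrapositive are logically equivalent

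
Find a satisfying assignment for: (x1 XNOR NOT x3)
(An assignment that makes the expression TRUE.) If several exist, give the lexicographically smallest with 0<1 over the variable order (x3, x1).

x3=0, x1=1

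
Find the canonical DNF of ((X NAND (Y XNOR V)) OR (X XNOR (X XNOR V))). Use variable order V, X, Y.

(NOT V AND NOT X AND NOT Y) OR (NOT V AND NOT X AND Y) OR (NOT V AND X AND Y) OR (V AND NOT X AND NOT Y) OR (V AND NOT X AND Y) OR (V AND X AND NOT Y) OR (V AND X AND Y)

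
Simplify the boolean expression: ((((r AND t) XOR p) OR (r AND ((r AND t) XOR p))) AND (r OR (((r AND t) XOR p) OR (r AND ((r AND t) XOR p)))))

By absorption (E AND (E OR v) = E) then absorption (E OR (E AND v) = E):
= ((r AND t) XOR p)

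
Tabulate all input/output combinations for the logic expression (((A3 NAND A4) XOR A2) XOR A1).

A3 | A4 | A2 | A1 | Output
--------------------------
0 | 0 | 0 | 0 | 1
0 | 0 | 0 | 1 | 0
0 | 0 | 1 | 0 | 0
0 | 0 | 1 | 1 | 1
0 | 1 | 0 | 0 | 1
0 | 1 | 0 | 1 | 0
0 | 1 | 1 | 0 | 0
0 | 1 | 1 | 1 | 1
1 | 0 | 0 | 0 | 1
1 | 0 | 0 | 1 | 0
1 | 0 | 1 | 0 | 0
1 | 0 | 1 | 1 | 1
1 | 1 | 0 | 0 | 0
1 | 1 | 0 | 1 | 1
1 | 1 | 1 | 0 | 1
1 | 1 | 1 | 1 | 0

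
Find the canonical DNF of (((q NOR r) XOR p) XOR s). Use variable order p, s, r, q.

(NOT p AND NOT s AND NOT r AND NOT q) OR (NOT p AND s AND NOT r AND q) OR (NOT p AND s AND r AND NOT q) OR (NOT p AND s AND r AND q) OR (p AND NOT s AND NOT r AND q) OR (p AND NOT s AND r AND NOT q) OR (p AND NOT s AND r AND q) OR (p AND s AND NOT r AND NOT q)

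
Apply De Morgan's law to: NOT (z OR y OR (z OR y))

NOT z AND NOT y AND NOT (z OR y)
De Morgan's: NOT(OR of terms) = AND of negations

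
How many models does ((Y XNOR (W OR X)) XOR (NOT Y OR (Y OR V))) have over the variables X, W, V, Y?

Satisfying assignments: (0,0,0,1), (0,0,1,1), (0,1,0,0), (0,1,1,0), (1,0,0,0), (1,0,1,0), (1,1,0,0), (1,1,1,0)
Count: 8 out of 16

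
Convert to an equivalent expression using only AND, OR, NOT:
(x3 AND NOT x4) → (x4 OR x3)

NOT (x3 AND NOT x4) OR (x4 OR x3)
(Implication elimination: A → B = NOT A OR B)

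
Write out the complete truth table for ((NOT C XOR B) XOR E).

B | E | C | Output
------------------
0 | 0 | 0 | 1
0 | 0 | 1 | 0
0 | 1 | 0 | 0
0 | 1 | 1 | 1
1 | 0 | 0 | 0
1 | 0 | 1 | 1
1 | 1 | 0 | 1
1 | 1 | 1 | 0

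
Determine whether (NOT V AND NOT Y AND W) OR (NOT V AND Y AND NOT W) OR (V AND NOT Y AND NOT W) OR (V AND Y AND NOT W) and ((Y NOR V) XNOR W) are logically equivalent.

Yes, they are equivalent — the two output columns agree on all 8 assignments:
V | Y | W | Expression 1 | Expression 2
---------------------------------------
0 | 0 | 0 | 0 | 0
0 | 0 | 1 | 1 | 1
0 | 1 | 0 | 1 | 1
0 | 1 | 1 | 0 | 0
1 | 0 | 0 | 1 | 1
1 | 0 | 1 | 0 | 0
1 | 1 | 0 | 1 | 1
1 | 1 | 1 | 0 | 0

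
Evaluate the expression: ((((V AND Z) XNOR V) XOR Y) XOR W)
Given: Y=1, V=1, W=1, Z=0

Substituting: ((((1 AND 0) XNOR 1) XOR 1) XOR 1)
= 0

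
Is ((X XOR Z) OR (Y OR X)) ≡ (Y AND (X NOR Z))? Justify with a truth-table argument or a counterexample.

No. Counterexample: with Y=0, X=0, Z=1, Expression 1 = 1 but Expression 2 = 0.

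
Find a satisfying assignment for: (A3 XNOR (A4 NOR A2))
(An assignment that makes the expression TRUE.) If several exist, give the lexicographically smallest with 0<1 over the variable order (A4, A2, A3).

A4=0, A2=0, A3=1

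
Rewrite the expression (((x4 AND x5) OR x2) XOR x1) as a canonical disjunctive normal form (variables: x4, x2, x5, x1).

(NOT x4 AND NOT x2 AND NOT x5 AND x1) OR (NOT x4 AND NOT x2 AND x5 AND x1) OR (NOT x4 AND x2 AND NOT x5 AND NOT x1) OR (NOT x4 AND x2 AND x5 AND NOT x1) OR (x4 AND NOT x2 AND NOT x5 AND x1) OR (x4 AND NOT x2 AND x5 AND NOT x1) OR (x4 AND x2 AND NOT x5 AND NOT x1) OR (x4 AND x2 AND x5 AND NOT x1)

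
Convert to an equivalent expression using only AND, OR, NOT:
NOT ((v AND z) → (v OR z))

(v AND z) AND NOT (v OR z)
(Negated implication: NOT(A → B) = A AND NOT B)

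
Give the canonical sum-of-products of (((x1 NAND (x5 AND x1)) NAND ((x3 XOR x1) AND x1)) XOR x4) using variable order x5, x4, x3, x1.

Σm(0, 2, 3, 5, 8, 9, 10, 11) = (NOT x5 AND NOT x4 AND NOT x3 AND NOT x1) OR (NOT x5 AND NOT x4 AND x3 AND NOT x1) OR (NOT x5 AND NOT x4 AND x3 AND x1) OR (NOT x5 AND x4 AND NOT x3 AND x1) OR (x5 AND NOT x4 AND NOT x3 AND NOT x1) OR (x5 AND NOT x4 AND NOT x3 AND x1) OR (x5 AND NOT x4 AND x3 AND NOT x1) OR (x5 AND NOT x4 AND x3 AND x1)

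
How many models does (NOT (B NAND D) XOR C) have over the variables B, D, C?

Satisfying assignments: (0,0,1), (0,1,1), (1,0,1), (1,1,0)
Count: 4 out of 8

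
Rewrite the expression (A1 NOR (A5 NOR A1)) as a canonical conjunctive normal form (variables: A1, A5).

(A1 OR A5) AND (NOT A1 OR A5) AND (NOT A1 OR NOT A5)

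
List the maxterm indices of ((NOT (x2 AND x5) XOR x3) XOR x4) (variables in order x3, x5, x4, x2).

ΠM(2, 3, 5, 6, 8, 9, 12, 15) = (x3 OR x5 OR NOT x4 OR x2) AND (x3 OR x5 OR NOT x4 OR NOT x2) AND (x3 OR NOT x5 OR x4 OR NOT x2) AND (x3 OR NOT x5 OR NOT x4 OR x2) AND (NOT x3 OR x5 OR x4 OR x2) AND (NOT x3 OR x5 OR x4 OR NOT x2) AND (NOT x3 OR NOT x5 OR x4 OR x2) AND (NOT x3 OR NOT x5 OR NOT x4 OR NOT x2)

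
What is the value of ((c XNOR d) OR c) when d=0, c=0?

Substituting: ((0 XNOR 0) OR 0)
= 1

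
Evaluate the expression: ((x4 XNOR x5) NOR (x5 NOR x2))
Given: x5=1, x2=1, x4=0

Substituting: ((0 XNOR 1) NOR (1 NOR 1))
= 1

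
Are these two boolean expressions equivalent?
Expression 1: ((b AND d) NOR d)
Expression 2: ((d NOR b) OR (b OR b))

No. Counterexample: with b=1, d=1, Expression 1 = 0 but Expression 2 = 1.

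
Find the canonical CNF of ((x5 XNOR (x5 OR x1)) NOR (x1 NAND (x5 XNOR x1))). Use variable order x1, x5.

(x1 OR x5) AND (x1 OR NOT x5) AND (NOT x1 OR x5) AND (NOT x1 OR NOT x5)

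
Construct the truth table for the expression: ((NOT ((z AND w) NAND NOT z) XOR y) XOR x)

w | z | y | x | Output
----------------------
0 | 0 | 0 | 0 | 0
0 | 0 | 0 | 1 | 1
0 | 0 | 1 | 0 | 1
0 | 0 | 1 | 1 | 0
0 | 1 | 0 | 0 | 0
0 | 1 | 0 | 1 | 1
0 | 1 | 1 | 0 | 1
0 | 1 | 1 | 1 | 0
1 | 0 | 0 | 0 | 0
1 | 0 | 0 | 1 | 1
1 | 0 | 1 | 0 | 1
1 | 0 | 1 | 1 | 0
1 | 1 | 0 | 0 | 0
1 | 1 | 0 | 1 | 1
1 | 1 | 1 | 0 | 1
1 | 1 | 1 | 1 | 0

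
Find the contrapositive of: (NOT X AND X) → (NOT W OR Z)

Contrapositive: NOT (NOT W OR Z) → NOT (NOT X AND X)
Note: A statement and its contrapositive are logically equivalent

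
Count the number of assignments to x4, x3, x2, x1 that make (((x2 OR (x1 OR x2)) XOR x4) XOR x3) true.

Satisfying assignments: (0,0,0,1), (0,0,1,0), (0,0,1,1), (0,1,0,0), (1,0,0,0), (1,1,0,1), (1,1,1,0), (1,1,1,1)
Count: 8 out of 16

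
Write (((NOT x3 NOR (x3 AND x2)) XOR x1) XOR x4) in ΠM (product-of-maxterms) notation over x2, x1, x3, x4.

ΠM(0, 3, 5, 6, 8, 10, 13, 15) = (x2 OR x1 OR x3 OR x4) AND (x2 OR x1 OR NOT x3 OR NOT x4) AND (x2 OR NOT x1 OR x3 OR NOT x4) AND (x2 OR NOT x1 OR NOT x3 OR x4) AND (NOT x2 OR x1 OR x3 OR x4) AND (NOT x2 OR x1 OR NOT x3 OR x4) AND (NOT x2 OR NOT x1 OR x3 OR NOT x4) AND (NOT x2 OR NOT x1 OR NOT x3 OR NOT x4)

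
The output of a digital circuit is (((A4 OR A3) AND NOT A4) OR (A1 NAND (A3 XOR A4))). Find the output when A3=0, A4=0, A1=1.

Substituting: (((0 OR 0) AND NOT 0) OR (1 NAND (0 XOR 0)))
= 1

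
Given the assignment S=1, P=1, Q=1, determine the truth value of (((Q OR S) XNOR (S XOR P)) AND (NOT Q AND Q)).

Substituting: (((1 OR 1) XNOR (1 XOR 1)) AND (NOT 1 AND 1))
= 0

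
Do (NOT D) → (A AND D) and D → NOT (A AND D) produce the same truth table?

No, Inverse is not equivalent to original (counterexample: A=0, D=0)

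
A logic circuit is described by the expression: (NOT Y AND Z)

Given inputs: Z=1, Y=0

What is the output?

Substituting: (NOT 0 AND 1)
= 1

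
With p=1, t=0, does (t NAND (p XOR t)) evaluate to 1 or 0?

Substituting: (0 NAND (1 XOR 0))
= 1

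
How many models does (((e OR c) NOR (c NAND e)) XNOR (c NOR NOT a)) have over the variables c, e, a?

Satisfying assignments: (0,0,0), (0,1,0), (1,0,0), (1,0,1), (1,1,0), (1,1,1)
Count: 6 out of 8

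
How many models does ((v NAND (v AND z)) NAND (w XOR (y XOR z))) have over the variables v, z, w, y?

Satisfying assignments: (0,0,0,0), (0,0,1,1), (0,1,0,1), (0,1,1,0), (1,0,0,0), (1,0,1,1), (1,1,0,0), (1,1,0,1), (1,1,1,0), (1,1,1,1)
Count: 10 out of 16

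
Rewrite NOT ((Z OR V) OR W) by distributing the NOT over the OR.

NOT (Z OR V) AND NOT W
De Morgan's: NOT(OR of terms) = AND of negations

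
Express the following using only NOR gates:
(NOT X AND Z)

(((X NOR X) NOR (X NOR X)) NOR (Z NOR Z))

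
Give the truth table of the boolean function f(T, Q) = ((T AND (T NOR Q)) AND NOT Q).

T | Q | Output
--------------
0 | 0 | 0
0 | 1 | 0
1 | 0 | 0
1 | 1 | 0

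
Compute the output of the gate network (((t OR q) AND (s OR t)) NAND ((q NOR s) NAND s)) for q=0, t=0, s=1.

Substituting: (((0 OR 0) AND (1 OR 0)) NAND ((0 NOR 1) NAND 1))
= 1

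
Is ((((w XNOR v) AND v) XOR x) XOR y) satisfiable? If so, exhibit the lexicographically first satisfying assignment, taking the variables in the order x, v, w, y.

x=0, v=0, w=0, y=1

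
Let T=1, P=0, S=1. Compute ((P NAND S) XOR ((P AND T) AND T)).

Substituting: ((0 NAND 1) XOR ((0 AND 1) AND 1))
= 1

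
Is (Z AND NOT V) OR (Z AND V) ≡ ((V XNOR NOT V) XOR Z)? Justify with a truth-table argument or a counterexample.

Yes, they are equivalent — the two output columns agree on all 4 assignments:
Z | V | Expression 1 | Expression 2
-----------------------------------
0 | 0 | 0 | 0
0 | 1 | 0 | 0
1 | 0 | 1 | 1
1 | 1 | 1 | 1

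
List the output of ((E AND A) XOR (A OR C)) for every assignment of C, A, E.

C | A | E | Output
------------------
0 | 0 | 0 | 0
0 | 0 | 1 | 0
0 | 1 | 0 | 1
0 | 1 | 1 | 0
1 | 0 | 0 | 1
1 | 0 | 1 | 1
1 | 1 | 0 | 1
1 | 1 | 1 | 0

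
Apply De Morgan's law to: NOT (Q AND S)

NOT Q OR NOT S
De Morgan's: NOT(AND of terms) = OR of negations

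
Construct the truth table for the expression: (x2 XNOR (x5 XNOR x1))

x2 | x5 | x1 | Output
---------------------
0 | 0 | 0 | 0
0 | 0 | 1 | 1
0 | 1 | 0 | 1
0 | 1 | 1 | 0
1 | 0 | 0 | 1
1 | 0 | 1 | 0
1 | 1 | 0 | 0
1 | 1 | 1 | 1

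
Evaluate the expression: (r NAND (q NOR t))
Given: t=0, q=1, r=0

Substituting: (0 NAND (1 NOR 0))
= 1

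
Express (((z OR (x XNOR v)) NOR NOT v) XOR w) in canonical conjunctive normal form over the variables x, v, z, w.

(x OR v OR z OR w) AND (x OR v OR NOT z OR w) AND (x OR NOT v OR z OR NOT w) AND (x OR NOT v OR NOT z OR w) AND (NOT x OR v OR z OR w) AND (NOT x OR v OR NOT z OR w) AND (NOT x OR NOT v OR z OR w) AND (NOT x OR NOT v OR NOT z OR w)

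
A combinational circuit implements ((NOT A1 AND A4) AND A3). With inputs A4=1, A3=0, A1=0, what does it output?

Substituting: ((NOT 0 AND 1) AND 0)
= 0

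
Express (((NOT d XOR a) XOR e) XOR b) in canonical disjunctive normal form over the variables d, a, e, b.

(NOT d AND NOT a AND NOT e AND NOT b) OR (NOT d AND NOT a AND e AND b) OR (NOT d AND a AND NOT e AND b) OR (NOT d AND a AND e AND NOT b) OR (d AND NOT a AND NOT e AND b) OR (d AND NOT a AND e AND NOT b) OR (d AND a AND NOT e AND NOT b) OR (d AND a AND e AND b)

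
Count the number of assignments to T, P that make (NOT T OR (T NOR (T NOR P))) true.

Satisfying assignments: (0,0), (0,1)
Count: 2 out of 4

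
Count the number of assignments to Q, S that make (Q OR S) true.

Satisfying assignments: (0,1), (1,0), (1,1)
Count: 3 out of 4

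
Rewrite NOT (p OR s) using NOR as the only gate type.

(((p NOR s) NOR (p NOR s)) NOR ((p NOR s) NOR (p NOR s)))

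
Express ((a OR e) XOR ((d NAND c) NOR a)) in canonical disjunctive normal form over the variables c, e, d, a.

(NOT c AND NOT e AND NOT d AND a) OR (NOT c AND NOT e AND d AND a) OR (NOT c AND e AND NOT d AND NOT a) OR (NOT c AND e AND NOT d AND a) OR (NOT c AND e AND d AND NOT a) OR (NOT c AND e AND d AND a) OR (c AND NOT e AND NOT d AND a) OR (c AND NOT e AND d AND NOT a) OR (c AND NOT e AND d AND a) OR (c AND e AND NOT d AND NOT a) OR (c AND e AND NOT d AND a) OR (c AND e AND d AND a)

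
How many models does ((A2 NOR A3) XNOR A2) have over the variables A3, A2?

Satisfying assignments: (1,0)
Count: 1 out of 4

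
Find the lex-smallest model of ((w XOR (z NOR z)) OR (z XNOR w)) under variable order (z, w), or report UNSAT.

z=0, w=0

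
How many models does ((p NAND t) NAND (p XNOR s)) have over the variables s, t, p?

Satisfying assignments: (0,0,1), (0,1,1), (1,0,0), (1,1,0), (1,1,1)
Count: 5 out of 8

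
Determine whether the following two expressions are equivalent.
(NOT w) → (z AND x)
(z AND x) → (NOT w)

No, Converse is not equivalent to original (counterexample: x=0, w=0, z=0)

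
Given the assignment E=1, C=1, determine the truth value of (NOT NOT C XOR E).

Substituting: (NOT NOT 1 XOR 1)
= 0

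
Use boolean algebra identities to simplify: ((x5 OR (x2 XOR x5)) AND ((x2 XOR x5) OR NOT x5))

By distribution ((E OR v) AND (E OR NOT v) = E):
= (x2 XOR x5)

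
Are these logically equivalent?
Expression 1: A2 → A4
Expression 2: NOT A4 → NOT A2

Yes, Contrapositive is always equivalent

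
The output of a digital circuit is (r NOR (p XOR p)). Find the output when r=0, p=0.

Substituting: (0 NOR (0 XOR 0))
= 1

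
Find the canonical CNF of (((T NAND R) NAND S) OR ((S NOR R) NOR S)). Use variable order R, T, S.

(R OR T OR NOT S) AND (R OR NOT T OR NOT S) AND (NOT R OR T OR NOT S)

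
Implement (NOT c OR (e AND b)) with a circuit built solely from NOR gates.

(((c NOR c) NOR ((e NOR e) NOR (b NOR b))) NOR ((c NOR c) NOR ((e NOR e) NOR (b NOR b))))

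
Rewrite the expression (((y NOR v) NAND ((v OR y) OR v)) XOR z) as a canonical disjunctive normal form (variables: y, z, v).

(NOT y AND NOT z AND NOT v) OR (NOT y AND NOT z AND v) OR (y AND NOT z AND NOT v) OR (y AND NOT z AND v)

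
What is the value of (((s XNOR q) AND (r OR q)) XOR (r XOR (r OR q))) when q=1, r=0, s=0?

Substituting: (((0 XNOR 1) AND (0 OR 1)) XOR (0 XOR (0 OR 1)))
= 1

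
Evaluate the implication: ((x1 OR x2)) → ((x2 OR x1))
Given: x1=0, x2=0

Antecedent ((x1 OR x2)) = 0; consequent ((x2 OR x1)) = 0.
0 → 0 = 1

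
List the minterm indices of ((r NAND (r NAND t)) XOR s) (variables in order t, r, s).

Σm(0, 3, 4, 6) = (NOT t AND NOT r AND NOT s) OR (NOT t AND r AND s) OR (t AND NOT r AND NOT s) OR (t AND r AND NOT s)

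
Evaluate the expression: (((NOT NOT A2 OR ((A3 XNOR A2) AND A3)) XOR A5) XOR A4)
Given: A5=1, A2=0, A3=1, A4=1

Substituting: (((NOT NOT 0 OR ((1 XNOR 0) AND 1)) XOR 1) XOR 1)
= 0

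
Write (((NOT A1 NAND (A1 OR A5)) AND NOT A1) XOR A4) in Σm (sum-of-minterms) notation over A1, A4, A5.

Σm(0, 3, 6, 7) = (NOT A1 AND NOT A4 AND NOT A5) OR (NOT A1 AND A4 AND A5) OR (A1 AND A4 AND NOT A5) OR (A1 AND A4 AND A5)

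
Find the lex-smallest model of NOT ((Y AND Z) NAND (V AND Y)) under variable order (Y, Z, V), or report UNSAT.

Y=1, Z=1, V=1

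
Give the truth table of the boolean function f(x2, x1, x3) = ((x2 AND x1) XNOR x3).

x2 | x1 | x3 | Output
---------------------
0 | 0 | 0 | 1
0 | 0 | 1 | 0
0 | 1 | 0 | 1
0 | 1 | 1 | 0
1 | 0 | 0 | 1
1 | 0 | 1 | 0
1 | 1 | 0 | 0
1 | 1 | 1 | 1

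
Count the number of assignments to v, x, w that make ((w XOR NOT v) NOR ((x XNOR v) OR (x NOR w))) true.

Satisfying assignments: (0,1,1)
Count: 1 out of 8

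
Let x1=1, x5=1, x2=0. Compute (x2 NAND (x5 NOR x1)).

Substituting: (0 NAND (1 NOR 1))
= 1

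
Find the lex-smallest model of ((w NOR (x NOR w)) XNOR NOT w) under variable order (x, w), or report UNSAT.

x=0, w=1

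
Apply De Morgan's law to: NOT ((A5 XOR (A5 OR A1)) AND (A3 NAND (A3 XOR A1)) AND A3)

NOT (A5 XOR (A5 OR A1)) OR NOT (A3 NAND (A3 XOR A1)) OR NOT A3
De Morgan's: NOT(AND of terms) = OR of negations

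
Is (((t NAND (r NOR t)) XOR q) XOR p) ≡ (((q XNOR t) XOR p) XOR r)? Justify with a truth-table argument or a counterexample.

No. Counterexample: with q=0, p=0, t=0, r=1, Expression 1 = 1 but Expression 2 = 0.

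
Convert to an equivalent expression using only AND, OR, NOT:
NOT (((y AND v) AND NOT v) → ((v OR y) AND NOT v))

((y AND v) AND NOT v) AND NOT ((v OR y) AND NOT v)
(Negated implication: NOT(A → B) = A AND NOT B)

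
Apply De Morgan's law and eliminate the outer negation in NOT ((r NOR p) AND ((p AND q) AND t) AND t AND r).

NOT (r NOR p) OR NOT ((p AND q) AND t) OR NOT t OR NOT r
De Morgan's: NOT(AND of terms) = OR of negations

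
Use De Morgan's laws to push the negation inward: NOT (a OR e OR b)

NOT a AND NOT e AND NOT b
De Morgan's: NOT(OR of terms) = AND of negations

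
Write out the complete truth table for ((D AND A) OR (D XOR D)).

D | A | Output
--------------
0 | 0 | 0
0 | 1 | 0
1 | 0 | 0
1 | 1 | 1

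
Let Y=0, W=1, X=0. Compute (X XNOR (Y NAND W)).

Substituting: (0 XNOR (0 NAND 1))
= 0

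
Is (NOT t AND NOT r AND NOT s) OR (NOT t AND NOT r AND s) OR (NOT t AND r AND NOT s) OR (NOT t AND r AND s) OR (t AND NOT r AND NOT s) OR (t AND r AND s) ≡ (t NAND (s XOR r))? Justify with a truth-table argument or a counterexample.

Yes, they are equivalent — the two output columns agree on all 8 assignments:
t | r | s | Expression 1 | Expression 2
---------------------------------------
0 | 0 | 0 | 1 | 1
0 | 0 | 1 | 1 | 1
0 | 1 | 0 | 1 | 1
0 | 1 | 1 | 1 | 1
1 | 0 | 0 | 1 | 1
1 | 0 | 1 | 0 | 0
1 | 1 | 0 | 0 | 0
1 | 1 | 1 | 1 | 1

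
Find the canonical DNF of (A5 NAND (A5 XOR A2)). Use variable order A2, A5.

(NOT A2 AND NOT A5) OR (A2 AND NOT A5) OR (A2 AND A5)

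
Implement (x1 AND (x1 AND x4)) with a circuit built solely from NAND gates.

((x1 NAND ((x1 NAND x4) NAND (x1 NAND x4))) NAND (x1 NAND ((x1 NAND x4) NAND (x1 NAND x4))))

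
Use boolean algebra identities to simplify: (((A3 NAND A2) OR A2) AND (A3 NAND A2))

By absorption (E AND (E OR v) = E):
= (A3 NAND A2)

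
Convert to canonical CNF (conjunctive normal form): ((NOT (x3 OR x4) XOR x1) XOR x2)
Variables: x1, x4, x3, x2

(x1 OR x4 OR x3 OR NOT x2) AND (x1 OR x4 OR NOT x3 OR x2) AND (x1 OR NOT x4 OR x3 OR x2) AND (x1 OR NOT x4 OR NOT x3 OR x2) AND (NOT x1 OR x4 OR x3 OR x2) AND (NOT x1 OR x4 OR NOT x3 OR NOT x2) AND (NOT x1 OR NOT x4 OR x3 OR NOT x2) AND (NOT x1 OR NOT x4 OR NOT x3 OR NOT x2)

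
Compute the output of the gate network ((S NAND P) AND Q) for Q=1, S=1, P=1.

Substituting: ((1 NAND 1) AND 1)
= 0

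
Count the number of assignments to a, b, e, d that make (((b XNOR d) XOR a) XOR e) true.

Satisfying assignments: (0,0,0,0), (0,0,1,1), (0,1,0,1), (0,1,1,0), (1,0,0,1), (1,0,1,0), (1,1,0,0), (1,1,1,1)
Count: 8 out of 16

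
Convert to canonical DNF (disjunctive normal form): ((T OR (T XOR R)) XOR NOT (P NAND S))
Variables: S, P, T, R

(NOT S AND NOT P AND NOT T AND R) OR (NOT S AND NOT P AND T AND NOT R) OR (NOT S AND NOT P AND T AND R) OR (NOT S AND P AND NOT T AND R) OR (NOT S AND P AND T AND NOT R) OR (NOT S AND P AND T AND R) OR (S AND NOT P AND NOT T AND R) OR (S AND NOT P AND T AND NOT R) OR (S AND NOT P AND T AND R) OR (S AND P AND NOT T AND NOT R)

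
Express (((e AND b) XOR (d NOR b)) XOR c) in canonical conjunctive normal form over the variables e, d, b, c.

(e OR d OR b OR NOT c) AND (e OR d OR NOT b OR c) AND (e OR NOT d OR b OR c) AND (e OR NOT d OR NOT b OR c) AND (NOT e OR d OR b OR NOT c) AND (NOT e OR d OR NOT b OR NOT c) AND (NOT e OR NOT d OR b OR c) AND (NOT e OR NOT d OR NOT b OR NOT c)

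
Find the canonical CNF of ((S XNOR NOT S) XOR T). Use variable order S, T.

(S OR T) AND (NOT S OR T)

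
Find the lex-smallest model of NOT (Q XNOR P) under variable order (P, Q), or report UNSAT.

P=0, Q=1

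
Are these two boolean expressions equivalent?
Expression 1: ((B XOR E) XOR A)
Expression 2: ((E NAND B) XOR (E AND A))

No. Counterexample: with A=0, B=0, E=0, Expression 1 = 0 but Expression 2 = 1.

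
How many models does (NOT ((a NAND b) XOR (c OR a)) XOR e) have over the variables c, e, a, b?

Satisfying assignments: (0,0,1,0), (0,1,0,0), (0,1,0,1), (0,1,1,1), (1,0,0,0), (1,0,0,1), (1,0,1,0), (1,1,1,1)
Count: 8 out of 16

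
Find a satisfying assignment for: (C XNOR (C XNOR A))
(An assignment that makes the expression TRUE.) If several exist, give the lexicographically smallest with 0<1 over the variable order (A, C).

A=1, C=0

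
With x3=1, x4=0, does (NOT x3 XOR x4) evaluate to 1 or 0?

Substituting: (NOT 1 XOR 0)
= 0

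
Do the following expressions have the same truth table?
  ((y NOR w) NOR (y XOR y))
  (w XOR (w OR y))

No. Counterexample: with y=0, w=1, Expression 1 = 1 but Expression 2 = 0.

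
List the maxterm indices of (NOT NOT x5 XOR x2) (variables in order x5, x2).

ΠM(0, 3) = (x5 OR x2) AND (NOT x5 OR NOT x2)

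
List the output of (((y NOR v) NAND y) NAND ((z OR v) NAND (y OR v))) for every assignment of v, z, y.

v | z | y | Output
------------------
0 | 0 | 0 | 0
0 | 0 | 1 | 0
0 | 1 | 0 | 0
0 | 1 | 1 | 1
1 | 0 | 0 | 1
1 | 0 | 1 | 1
1 | 1 | 0 | 1
1 | 1 | 1 | 1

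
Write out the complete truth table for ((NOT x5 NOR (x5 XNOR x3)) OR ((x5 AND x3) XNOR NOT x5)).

x3 | x5 | Output
----------------
0 | 0 | 0
0 | 1 | 1
1 | 0 | 0
1 | 1 | 0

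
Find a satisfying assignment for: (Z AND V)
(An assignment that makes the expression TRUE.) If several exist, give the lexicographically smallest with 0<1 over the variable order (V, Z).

V=1, Z=1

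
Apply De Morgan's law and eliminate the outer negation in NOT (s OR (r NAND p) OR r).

NOT s AND NOT (r NAND p) AND NOT r
De Morgan's: NOT(OR of terms) = AND of negations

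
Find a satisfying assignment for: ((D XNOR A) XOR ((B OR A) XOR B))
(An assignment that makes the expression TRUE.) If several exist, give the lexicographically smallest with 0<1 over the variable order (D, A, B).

D=0, A=0, B=0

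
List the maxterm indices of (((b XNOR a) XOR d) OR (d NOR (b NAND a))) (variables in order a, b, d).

ΠM(1, 2, 4, 7) = (a OR b OR NOT d) AND (a OR NOT b OR d) AND (NOT a OR b OR d) AND (NOT a OR NOT b OR NOT d)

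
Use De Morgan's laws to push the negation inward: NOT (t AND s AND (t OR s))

NOT t OR NOT s OR NOT (t OR s)
De Morgan's: NOT(AND of terms) = OR of negations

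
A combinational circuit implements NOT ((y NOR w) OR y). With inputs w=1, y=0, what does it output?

Substituting: NOT ((0 NOR 1) OR 0)
= 1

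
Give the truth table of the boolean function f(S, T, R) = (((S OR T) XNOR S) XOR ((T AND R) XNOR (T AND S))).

S | T | R | Output
------------------
0 | 0 | 0 | 0
0 | 0 | 1 | 0
0 | 1 | 0 | 1
0 | 1 | 1 | 0
1 | 0 | 0 | 0
1 | 0 | 1 | 0
1 | 1 | 0 | 1
1 | 1 | 1 | 0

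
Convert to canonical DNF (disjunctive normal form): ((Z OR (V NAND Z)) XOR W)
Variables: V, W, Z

(NOT V AND NOT W AND NOT Z) OR (NOT V AND NOT W AND Z) OR (V AND NOT W AND NOT Z) OR (V AND NOT W AND Z)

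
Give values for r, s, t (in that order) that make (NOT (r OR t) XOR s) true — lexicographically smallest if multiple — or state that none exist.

r=0, s=0, t=0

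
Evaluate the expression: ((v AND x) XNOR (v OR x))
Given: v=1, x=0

Substituting: ((1 AND 0) XNOR (1 OR 0))
= 0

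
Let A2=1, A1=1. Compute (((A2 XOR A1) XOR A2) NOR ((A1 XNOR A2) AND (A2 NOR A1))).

Substituting: (((1 XOR 1) XOR 1) NOR ((1 XNOR 1) AND (1 NOR 1)))
= 0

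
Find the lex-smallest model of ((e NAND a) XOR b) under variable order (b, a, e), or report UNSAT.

b=0, a=0, e=0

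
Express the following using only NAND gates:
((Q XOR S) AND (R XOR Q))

((((Q NAND (Q NAND S)) NAND (S NAND (Q NAND S))) NAND ((R NAND (R NAND Q)) NAND (Q NAND (R NAND Q)))) NAND (((Q NAND (Q NAND S)) NAND (S NAND (Q NAND S))) NAND ((R NAND (R NAND Q)) NAND (Q NAND (R NAND Q)))))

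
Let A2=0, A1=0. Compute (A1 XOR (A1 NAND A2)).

Substituting: (0 XOR (0 NAND 0))
= 1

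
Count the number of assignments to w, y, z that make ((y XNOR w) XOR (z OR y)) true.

Satisfying assignments: (0,0,0), (0,1,0), (0,1,1), (1,0,1)
Count: 4 out of 8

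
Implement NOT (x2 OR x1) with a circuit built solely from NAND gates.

(((x2 NAND x2) NAND (x1 NAND x1)) NAND ((x2 NAND x2) NAND (x1 NAND x1)))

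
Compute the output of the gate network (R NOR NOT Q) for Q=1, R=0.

Substituting: (0 NOR NOT 1)
= 1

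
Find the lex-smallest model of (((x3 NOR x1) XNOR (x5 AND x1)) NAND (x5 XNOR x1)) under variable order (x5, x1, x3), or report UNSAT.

x5=0, x1=0, x3=0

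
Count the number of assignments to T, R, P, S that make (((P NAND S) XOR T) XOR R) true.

Satisfying assignments: (0,0,0,0), (0,0,0,1), (0,0,1,0), (0,1,1,1), (1,0,1,1), (1,1,0,0), (1,1,0,1), (1,1,1,0)
Count: 8 out of 16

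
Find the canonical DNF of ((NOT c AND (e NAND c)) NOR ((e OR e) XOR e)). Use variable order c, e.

(c AND NOT e) OR (c AND e)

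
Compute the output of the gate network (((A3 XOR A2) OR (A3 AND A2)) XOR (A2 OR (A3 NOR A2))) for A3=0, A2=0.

Substituting: (((0 XOR 0) OR (0 AND 0)) XOR (0 OR (0 NOR 0)))
= 1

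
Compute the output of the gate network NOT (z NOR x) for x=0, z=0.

Substituting: NOT (0 NOR 0)
= 0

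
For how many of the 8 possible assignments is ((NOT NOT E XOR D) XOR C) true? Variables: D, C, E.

Satisfying assignments: (0,0,1), (0,1,0), (1,0,0), (1,1,1)
Count: 4 out of 8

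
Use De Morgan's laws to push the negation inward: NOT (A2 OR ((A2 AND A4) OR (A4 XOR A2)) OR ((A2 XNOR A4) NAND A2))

NOT A2 AND NOT ((A2 AND A4) OR (A4 XOR A2)) AND NOT ((A2 XNOR A4) NAND A2)
De Morgan's: NOT(OR of terms) = AND of negations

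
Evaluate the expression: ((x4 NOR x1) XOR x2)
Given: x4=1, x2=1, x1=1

Substituting: ((1 NOR 1) XOR 1)
= 1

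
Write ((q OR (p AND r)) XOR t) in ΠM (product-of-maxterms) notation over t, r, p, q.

ΠM(0, 2, 4, 9, 11, 13, 14, 15) = (t OR r OR p OR q) AND (t OR r OR NOT p OR q) AND (t OR NOT r OR p OR q) AND (NOT t OR r OR p OR NOT q) AND (NOT t OR r OR NOT p OR NOT q) AND (NOT t OR NOT r OR p OR NOT q) AND (NOT t OR NOT r OR NOT p OR q) AND (NOT t OR NOT r OR NOT p OR NOT q)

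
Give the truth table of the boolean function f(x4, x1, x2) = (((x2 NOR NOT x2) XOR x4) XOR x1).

x4 | x1 | x2 | Output
---------------------
0 | 0 | 0 | 0
0 | 0 | 1 | 0
0 | 1 | 0 | 1
0 | 1 | 1 | 1
1 | 0 | 0 | 1
1 | 0 | 1 | 1
1 | 1 | 0 | 0
1 | 1 | 1 | 0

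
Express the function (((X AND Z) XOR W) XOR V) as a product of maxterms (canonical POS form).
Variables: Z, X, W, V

ΠM(0, 3, 4, 7, 8, 11, 13, 14) = (Z OR X OR W OR V) AND (Z OR X OR NOT W OR NOT V) AND (Z OR NOT X OR W OR V) AND (Z OR NOT X OR NOT W OR NOT V) AND (NOT Z OR X OR W OR V) AND (NOT Z OR X OR NOT W OR NOT V) AND (NOT Z OR NOT X OR W OR NOT V) AND (NOT Z OR NOT X OR NOT W OR V)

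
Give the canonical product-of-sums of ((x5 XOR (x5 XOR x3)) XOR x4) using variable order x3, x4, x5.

ΠM(0, 1, 6, 7) = (x3 OR x4 OR x5) AND (x3 OR x4 OR NOT x5) AND (NOT x3 OR NOT x4 OR x5) AND (NOT x3 OR NOT x4 OR NOT x5)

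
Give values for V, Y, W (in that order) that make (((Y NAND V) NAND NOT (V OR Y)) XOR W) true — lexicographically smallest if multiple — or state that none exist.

V=0, Y=0, W=1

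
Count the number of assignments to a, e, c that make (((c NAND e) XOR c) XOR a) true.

Satisfying assignments: (0,0,0), (0,1,0), (0,1,1), (1,0,1)
Count: 4 out of 8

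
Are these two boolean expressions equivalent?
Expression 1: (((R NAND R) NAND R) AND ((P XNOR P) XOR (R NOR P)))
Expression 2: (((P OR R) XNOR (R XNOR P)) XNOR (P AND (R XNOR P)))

No. Counterexample: with R=0, P=0, Expression 1 = 0 but Expression 2 = 1.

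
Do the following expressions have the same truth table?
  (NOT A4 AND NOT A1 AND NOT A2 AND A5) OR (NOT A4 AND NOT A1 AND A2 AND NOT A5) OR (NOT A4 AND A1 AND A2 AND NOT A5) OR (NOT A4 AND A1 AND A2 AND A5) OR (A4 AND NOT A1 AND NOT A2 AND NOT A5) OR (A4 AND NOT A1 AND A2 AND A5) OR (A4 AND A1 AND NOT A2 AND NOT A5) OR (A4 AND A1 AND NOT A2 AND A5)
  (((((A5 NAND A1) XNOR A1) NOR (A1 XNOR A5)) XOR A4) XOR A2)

Yes, they are equivalent — the two output columns agree on all 16 assignments:
A4 | A1 | A2 | A5 | Expression 1 | Expression 2
-----------------------------------------------
0 | 0 | 0 | 0 | 0 | 0
0 | 0 | 0 | 1 | 1 | 1
0 | 0 | 1 | 0 | 1 | 1
0 | 0 | 1 | 1 | 0 | 0
0 | 1 | 0 | 0 | 0 | 0
0 | 1 | 0 | 1 | 0 | 0
0 | 1 | 1 | 0 | 1 | 1
0 | 1 | 1 | 1 | 1 | 1
1 | 0 | 0 | 0 | 1 | 1
1 | 0 | 0 | 1 | 0 | 0
1 | 0 | 1 | 0 | 0 | 0
1 | 0 | 1 | 1 | 1 | 1
1 | 1 | 0 | 0 | 1 | 1
1 | 1 | 0 | 1 | 1 | 1
1 | 1 | 1 | 0 | 0 | 0
1 | 1 | 1 | 1 | 0 | 0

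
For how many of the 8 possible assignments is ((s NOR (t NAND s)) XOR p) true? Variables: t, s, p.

Satisfying assignments: (0,0,1), (0,1,1), (1,0,1), (1,1,1)
Count: 4 out of 8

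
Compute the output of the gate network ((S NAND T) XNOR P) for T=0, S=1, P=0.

Substituting: ((1 NAND 0) XNOR 0)
= 0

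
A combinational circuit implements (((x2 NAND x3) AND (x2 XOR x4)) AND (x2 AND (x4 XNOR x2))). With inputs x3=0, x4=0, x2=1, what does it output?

Substituting: (((1 NAND 0) AND (1 XOR 0)) AND (1 AND (0 XNOR 1)))
= 0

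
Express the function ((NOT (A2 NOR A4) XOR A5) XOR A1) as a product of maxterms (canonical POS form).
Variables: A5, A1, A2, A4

ΠM(0, 5, 6, 7, 9, 10, 11, 12) = (A5 OR A1 OR A2 OR A4) AND (A5 OR NOT A1 OR A2 OR NOT A4) AND (A5 OR NOT A1 OR NOT A2 OR A4) AND (A5 OR NOT A1 OR NOT A2 OR NOT A4) AND (NOT A5 OR A1 OR A2 OR NOT A4) AND (NOT A5 OR A1 OR NOT A2 OR A4) AND (NOT A5 OR A1 OR NOT A2 OR NOT A4) AND (NOT A5 OR NOT A1 OR A2 OR A4)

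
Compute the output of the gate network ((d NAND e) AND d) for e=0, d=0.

Substituting: ((0 NAND 0) AND 0)
= 0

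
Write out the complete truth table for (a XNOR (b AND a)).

a | b | Output
--------------
0 | 0 | 1
0 | 1 | 1
1 | 0 | 0
1 | 1 | 1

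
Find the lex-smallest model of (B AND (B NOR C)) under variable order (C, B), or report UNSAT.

UNSATISFIABLE - no assignment makes this expression true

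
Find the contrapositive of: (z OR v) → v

Contrapositive: NOT v → NOT (z OR v)
Note: A statement and its contrapositive are logically equivalent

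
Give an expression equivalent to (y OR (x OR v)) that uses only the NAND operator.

((y NAND y) NAND (((x NAND x) NAND (v NAND v)) NAND ((x NAND x) NAND (v NAND v))))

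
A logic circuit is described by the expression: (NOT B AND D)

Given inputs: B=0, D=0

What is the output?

Substituting: (NOT 0 AND 0)
= 0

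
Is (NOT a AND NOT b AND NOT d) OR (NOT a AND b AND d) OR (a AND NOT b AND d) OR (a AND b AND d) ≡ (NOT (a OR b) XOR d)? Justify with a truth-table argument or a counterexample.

Yes, they are equivalent — the two output columns agree on all 8 assignments:
a | b | d | Expression 1 | Expression 2
---------------------------------------
0 | 0 | 0 | 1 | 1
0 | 0 | 1 | 0 | 0
0 | 1 | 0 | 0 | 0
0 | 1 | 1 | 1 | 1
1 | 0 | 0 | 0 | 0
1 | 0 | 1 | 1 | 1
1 | 1 | 0 | 0 | 0
1 | 1 | 1 | 1 | 1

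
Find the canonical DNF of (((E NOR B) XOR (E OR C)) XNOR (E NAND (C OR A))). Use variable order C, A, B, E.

(NOT C AND NOT A AND NOT B AND NOT E) OR (NOT C AND NOT A AND NOT B AND E) OR (NOT C AND NOT A AND B AND E) OR (NOT C AND A AND NOT B AND NOT E) OR (C AND NOT A AND B AND NOT E) OR (C AND A AND B AND NOT E)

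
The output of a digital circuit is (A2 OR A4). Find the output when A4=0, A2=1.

Substituting: (1 OR 0)
= 1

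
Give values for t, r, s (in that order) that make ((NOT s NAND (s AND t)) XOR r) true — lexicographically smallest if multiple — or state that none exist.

t=0, r=0, s=0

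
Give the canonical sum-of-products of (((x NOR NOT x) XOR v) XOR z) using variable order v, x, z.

Σm(1, 3, 4, 6) = (NOT v AND NOT x AND z) OR (NOT v AND x AND z) OR (v AND NOT x AND NOT z) OR (v AND x AND NOT z)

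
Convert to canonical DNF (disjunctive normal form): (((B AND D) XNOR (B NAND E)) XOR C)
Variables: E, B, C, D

(NOT E AND NOT B AND C AND NOT D) OR (NOT E AND NOT B AND C AND D) OR (NOT E AND B AND NOT C AND D) OR (NOT E AND B AND C AND NOT D) OR (E AND NOT B AND C AND NOT D) OR (E AND NOT B AND C AND D) OR (E AND B AND NOT C AND NOT D) OR (E AND B AND C AND D)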